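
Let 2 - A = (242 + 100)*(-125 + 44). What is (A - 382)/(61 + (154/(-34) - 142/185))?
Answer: 42963845/87593 ≈ 490.49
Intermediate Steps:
A = 27704 (A = 2 - (242 + 100)*(-125 + 44) = 2 - 342*(-81) = 2 - 1*(-27702) = 2 + 27702 = 27704)
(A - 382)/(61 + (154/(-34) - 142/185)) = (27704 - 382)/(61 + (154/(-34) - 142/185)) = 27322/(61 + (154*(-1/34) - 142*1/185)) = 27322/(61 + (-77/17 - 142/185)) = 27322/(61 - 16659/3145) = 27322/(175186/3145) = 27322*(3145/175186) = 42963845/87593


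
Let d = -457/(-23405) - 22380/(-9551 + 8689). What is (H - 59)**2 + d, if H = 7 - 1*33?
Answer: 73144683792/10087555 ≈ 7251.0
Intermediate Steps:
H = -26 (H = 7 - 33 = -26)
d = 262098917/10087555 (d = -457*(-1/23405) - 22380/(-862) = 457/23405 - 22380*(-1/862) = 457/23405 + 11190/431 = 262098917/10087555 ≈ 25.982)
(H - 59)**2 + d = (-26 - 59)**2 + 262098917/10087555 = (-85)**2 + 262098917/10087555 = 7225 + 262098917/10087555 = 73144683792/10087555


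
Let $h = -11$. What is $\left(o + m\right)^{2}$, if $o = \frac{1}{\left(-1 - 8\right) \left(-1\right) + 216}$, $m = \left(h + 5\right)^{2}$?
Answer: $\frac{65626201}{50625} \approx 1296.3$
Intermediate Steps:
$m = 36$ ($m = \left(-11 + 5\right)^{2} = \left(-6\right)^{2} = 36$)
$o = \frac{1}{225}$ ($o = \frac{1}{\left(-9\right) \left(-1\right) + 216} = \frac{1}{9 + 216} = \frac{1}{225} \approx 0.0044444$)
$\left(o + m\right)^{2} = \left(\frac{1}{225} + 36\right)^{2} = \left(\frac{8101}{225}\right)^{2} = \frac{65626201}{50625}$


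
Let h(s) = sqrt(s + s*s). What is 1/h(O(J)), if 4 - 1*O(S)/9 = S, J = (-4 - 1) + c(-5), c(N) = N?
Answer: sqrt(1778)/5334 ≈ 0.0079052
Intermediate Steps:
J = -10 (J = (-4 - 1) - 5 = -5 - 5 = -10)
O(S) = 36 - 9*S
h(s) = sqrt(s + s**2)
1/h(O(J)) = 1/(sqrt((36 - 9*(-10))*(1 + (36 - 9*(-10))))) = 1/(sqrt((36 + 90)*(1 + (36 + 90)))) = 1/(sqrt(126*(1 + 126))) = 1/(sqrt(126*127)) = 1/(sqrt(16002)) = 1/(3*sqrt(1778)) = sqrt(1778)/5334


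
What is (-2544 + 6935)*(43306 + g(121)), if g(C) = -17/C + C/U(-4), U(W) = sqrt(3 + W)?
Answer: 23008879519/121 - 531311*I ≈ 1.9016e+8 - 5.3131e+5*I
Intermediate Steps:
g(C) = -17/C - I*C (g(C) = -17/C + C/(sqrt(3 - 4)) = -17/C + C/(sqrt(-1)) = -17/C + C/I = -17/C + C*(-I) = -17/C - I*C)
(-2544 + 6935)*(43306 + g(121)) = (-2544 + 6935)*(43306 + (-17/121 - 1*I*121)) = 4391*(43306 + (-17*1/121 - 121*I)) = 4391*(43306 + (-17/121 - 121*I)) = 4391*(5240009/121 - 121*I) = 23008879519/121 - 531311*I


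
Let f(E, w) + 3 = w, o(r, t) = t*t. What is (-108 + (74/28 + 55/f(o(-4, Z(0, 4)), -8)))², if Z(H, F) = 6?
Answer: 2387025/196 ≈ 12179.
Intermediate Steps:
o(r, t) = t²
f(E, w) = -3 + w
(-108 + (74/28 + 55/f(o(-4, Z(0, 4)), -8)))² = (-108 + (74/28 + 55/(-3 - 8)))² = (-108 + (74*(1/28) + 55/(-11)))² = (-108 + (37/14 + 55*(-1/11)))² = (-108 + (37/14 - 5))² = (-108 - 33/14)² = (-1545/14)² = 2387025/196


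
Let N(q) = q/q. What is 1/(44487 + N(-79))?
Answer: 1/44488 ≈ 2.2478e-5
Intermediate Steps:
N(q) = 1
1/(44487 + N(-79)) = 1/(44487 + 1) = 1/44488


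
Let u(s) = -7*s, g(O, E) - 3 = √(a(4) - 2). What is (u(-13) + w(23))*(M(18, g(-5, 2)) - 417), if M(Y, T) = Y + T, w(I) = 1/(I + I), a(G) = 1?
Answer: -829026/23 + 4187*I/46 ≈ -36045.0 + 91.022*I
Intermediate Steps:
g(O, E) = 3 + I (g(O, E) = 3 + √(1 - 2) = 3 + √(-1) = 3 + I)
w(I) = 1/(2*I)
M(Y, T) = T + Y
(u(-13) + w(23))*(M(18, g(-5, 2)) - 417) = (-7*(-13) + (½)/23)*(((3 + I) + 18) - 417) = (91 + (½)*(1/23))*((21 + I) - 417) = (91 + 1/46)*(-396 + I) = 4187*(-396 + I)/46 = -829026/23 + 4187*I/46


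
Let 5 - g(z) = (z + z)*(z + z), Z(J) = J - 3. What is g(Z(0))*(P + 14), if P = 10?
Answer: -744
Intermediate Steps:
Z(J) = -3 + J
g(z) = 5 - 4*z**2 (g(z) = 5 - (z + z)*(z + z) = 5 - 2*z*2*z = 5 - 4*z**2)
g(Z(0))*(P + 14) = (5 - 4*(-3 + 0)**2)*(10 + 14) = (5 - 4*(-3)**2)*24 = (5 - 4*9)*24 = (5 - 36)*24 = -31*24 = -744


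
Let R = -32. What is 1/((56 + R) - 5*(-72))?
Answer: 1/384 ≈ 0.0026042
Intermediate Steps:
1/((56 + R) - 5*(-72)) = 1/((56 - 32) - 5*(-72)) = 1/(24 + 360) = 1/384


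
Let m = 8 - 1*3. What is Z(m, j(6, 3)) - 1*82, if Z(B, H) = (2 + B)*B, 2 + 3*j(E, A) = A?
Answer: -47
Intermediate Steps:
j(E, A) = -⅔ + A/3
m = 5 (m = 8 - 3 = 5)
Z(B, H) = B*(2 + B)
Z(m, j(6, 3)) - 1*82 = 5*(2 + 5) - 1*82 = 5*7 - 82 = 35 - 82 = -47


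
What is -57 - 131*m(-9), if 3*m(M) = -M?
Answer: -450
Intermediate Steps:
m(M) = -M/3 (m(M) = (-M)/3 = -M/3)
-57 - 131*m(-9) = -57 - (-131)*(-9)/3 = -57 - 131*3 = -57 - 393 = -450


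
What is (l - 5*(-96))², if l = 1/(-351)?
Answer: 28385173441/123201 ≈ 2.3040e+5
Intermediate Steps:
l = -1/351 ≈ -0.0028490
(l - 5*(-96))² = (-1/351 - 5*(-96))² = (-1/351 + 480)² = (168479/351)² = 28385173441/123201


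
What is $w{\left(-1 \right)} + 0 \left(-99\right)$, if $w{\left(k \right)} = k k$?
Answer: $1$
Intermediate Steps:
$w{\left(k \right)} = k^{2}$
$w{\left(-1 \right)} + 0 \left(-99\right) = \left(-1\right)^{2} + 0 \left(-99\right) = 1 + 0 = 1$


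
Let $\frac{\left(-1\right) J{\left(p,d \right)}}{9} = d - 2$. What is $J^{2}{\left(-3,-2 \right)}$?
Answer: $1296$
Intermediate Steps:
$J{\left(p,d \right)} = 18 - 9 d$ ($J{\left(p,d \right)} = - 9 \left(d - 2\right) = - 9 \left(-2 + d\right) = 18 - 9 d$)
$J^{2}{\left(-3,-2 \right)} = \left(18 - -18\right)^{2} = \left(18 + 18\right)^{2} = 36^{2} = 1296$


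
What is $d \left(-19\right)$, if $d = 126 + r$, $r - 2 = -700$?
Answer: $10868$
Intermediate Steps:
$r = -698$ ($r = 2 - 700 = -698$)
$d = -572$ ($d = 126 - 698 = -572$)
$d \left(-19\right) = \left(-572\right) \left(-19\right) = 10868$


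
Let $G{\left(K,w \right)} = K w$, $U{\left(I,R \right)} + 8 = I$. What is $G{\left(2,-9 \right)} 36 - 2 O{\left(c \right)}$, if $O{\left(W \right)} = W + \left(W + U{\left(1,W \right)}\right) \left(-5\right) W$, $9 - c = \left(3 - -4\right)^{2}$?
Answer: $18232$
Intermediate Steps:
$U{\left(I,R \right)} = -8 + I$
$c = -40$ ($c = 9 - \left(3 - -4\right)^{2} = 9 - \left(3 + 4\right)^{2} = 9 - 7^{2} = 9 - 49 = -40$)
$O{\left(W \right)} = W + W \left(35 - 5 W\right)$ ($O{\left(W \right)} = W + \left(W + \left(-8 + 1\right)\right) \left(-5\right) W = W + \left(W - 7\right) \left(-5\right) W = W + \left(-7 + W\right) \left(-5\right) W = W + \left(35 - 5 W\right) W = W + W \left(35 - 5 W\right)$)
$G{\left(2,-9 \right)} 36 - 2 O{\left(c \right)} = 2 \left(-9\right) 36 - 2 \left(- 40 \left(36 - -200\right)\right) = \left(-18\right) 36 - 2 \left(- 40 \left(36 + 200\right)\right) = -648 - 2 \left(\left(-40\right) 236\right) = -648 - -18880 = -648 + 18880 = 18232$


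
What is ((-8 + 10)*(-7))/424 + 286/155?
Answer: 59547/32860 ≈ 1.8121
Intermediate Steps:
((-8 + 10)*(-7))/424 + 286/155 = (2*(-7))*(1/424) + 286*(1/155) = -14*1/424 + 286/155 = -7/212 + 286/155 = 59547/32860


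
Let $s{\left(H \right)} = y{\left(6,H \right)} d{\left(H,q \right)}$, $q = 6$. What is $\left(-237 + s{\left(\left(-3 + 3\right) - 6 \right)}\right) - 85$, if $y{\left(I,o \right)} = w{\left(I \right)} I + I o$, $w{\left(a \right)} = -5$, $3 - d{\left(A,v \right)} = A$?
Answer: $-916$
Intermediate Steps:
$d{\left(A,v \right)} = 3 - A$
$y{\left(I,o \right)} = - 5 I + I o$
$s{\left(H \right)} = \left(-30 + 6 H\right) \left(3 - H\right)$ ($s{\left(H \right)} = 6 \left(-5 + H\right) \left(3 - H\right) = \left(-30 + 6 H\right) \left(3 - H\right)$)
$\left(-237 + s{\left(\left(-3 + 3\right) - 6 \right)}\right) - 85 = \left(-237 - 6 \left(-5 + \left(\left(-3 + 3\right) - 6\right)\right) \left(-3 + \left(\left(-3 + 3\right) - 6\right)\right)\right) - 85 = \left(-237 - 6 \left(-5 + \left(0 - 6\right)\right) \left(-3 + \left(0 - 6\right)\right)\right) - 85 = \left(-237 - 6 \left(-5 - 6\right) \left(-3 - 6\right)\right) - 85 = \left(-237 - \left(-66\right) \left(-9\right)\right) - 85 = \left(-237 - 594\right) - 85 = -831 - 85 = -916$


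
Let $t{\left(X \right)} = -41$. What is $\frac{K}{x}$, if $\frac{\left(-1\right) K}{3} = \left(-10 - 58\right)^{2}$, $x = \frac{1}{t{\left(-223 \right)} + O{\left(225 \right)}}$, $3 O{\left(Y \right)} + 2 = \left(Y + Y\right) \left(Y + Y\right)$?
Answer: $-935782000$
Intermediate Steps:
$O{\left(Y \right)} = - \frac{2}{3} + \frac{4 Y^{2}}{3}$ ($O{\left(Y \right)} = - \frac{2}{3} + \frac{\left(Y + Y\right) \left(Y + Y\right)}{3} = - \frac{2}{3} + \frac{2 Y 2 Y}{3} = - \frac{2}{3} + \frac{4 Y^{2}}{3}$)
$x = \frac{3}{202375}$ ($x = \frac{1}{-41 - \left(\frac{2}{3} - \frac{4 \cdot 225^{2}}{3}\right)} = \frac{1}{-41 + \left(- \frac{2}{3} + \frac{4}{3} \cdot 50625\right)} = \frac{1}{-41 + \left(- \frac{2}{3} + 67500\right)} = \frac{1}{-41 + \frac{202498}{3}} = \frac{1}{\frac{202375}{3}} = \frac{3}{202375} \approx 1.4824 \cdot 10^{-5}$)
$K = -13872$ ($K = - 3 \left(-10 - 58\right)^{2} = - 3 \left(-68\right)^{2} = \left(-3\right) 4624 = -13872$)
$\frac{K}{x} = - \frac{13872}{\frac{3}{202375}} = \left(-13872\right) \frac{202375}{3} = -935782000$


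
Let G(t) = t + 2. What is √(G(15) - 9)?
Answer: 2*√2 ≈ 2.8284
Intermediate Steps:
G(t) = 2 + t
√(G(15) - 9) = √((2 + 15) - 9) = √(17 - 9) = √8 = 2*√2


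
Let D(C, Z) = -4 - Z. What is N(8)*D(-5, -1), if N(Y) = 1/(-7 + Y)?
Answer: -3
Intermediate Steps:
N(8)*D(-5, -1) = (-4 - 1*(-1))/(-7 + 8) = (-4 + 1)/1 = 1*(-3) = -3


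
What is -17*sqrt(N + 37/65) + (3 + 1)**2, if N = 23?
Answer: 16 - 34*sqrt(24895)/65 ≈ -66.532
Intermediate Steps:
-17*sqrt(N + 37/65) + (3 + 1)**2 = -17*sqrt(23 + 37/65) + (3 + 1)**2 = -17*sqrt(23 + 37*(1/65)) + 4**2 = -17*sqrt(23 + 37/65) + 16 = -34*sqrt(24895)/65 + 16 = 16 - 34*sqrt(24895)/65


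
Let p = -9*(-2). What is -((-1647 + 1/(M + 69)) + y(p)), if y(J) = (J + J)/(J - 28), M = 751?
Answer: 1353491/820 ≈ 1650.6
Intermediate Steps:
p = 18
y(J) = 2*J/(-28 + J) (y(J) = (2*J)/(-28 + J) = 2*J/(-28 + J))
-((-1647 + 1/(M + 69)) + y(p)) = -((-1647 + 1/(751 + 69)) + 2*18/(-28 + 18)) = -((-1647 + 1/820) + 2*18/(-10)) = -((-1647 + 1/820) + 2*18*(-1/10)) = -(-1350539/820 - 18/5) = -1*(-1353491/820) = 1353491/820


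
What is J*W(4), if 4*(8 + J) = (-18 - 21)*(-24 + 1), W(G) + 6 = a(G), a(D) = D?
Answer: -865/2 ≈ -432.50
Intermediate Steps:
W(G) = -6 + G
J = 865/4 (J = -8 + ((-18 - 21)*(-24 + 1))/4 = -8 + (-39*(-23))/4 = -8 + (¼)*897 = -8 + 897/4 = 865/4 ≈ 216.25)
J*W(4) = 865*(-6 + 4)/4 = (865/4)*(-2) = -865/2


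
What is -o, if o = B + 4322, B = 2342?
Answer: -6664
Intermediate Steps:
o = 6664 (o = 2342 + 4322 = 6664)
-o = -1*6664 = -6664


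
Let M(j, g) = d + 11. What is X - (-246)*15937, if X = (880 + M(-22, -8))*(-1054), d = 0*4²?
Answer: 2981388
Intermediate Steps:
d = 0 (d = 0*16 = 0)
M(j, g) = 11 (M(j, g) = 0 + 11 = 11)
X = -939114 (X = (880 + 11)*(-1054) = 891*(-1054) = -939114)
X - (-246)*15937 = -939114 - (-246)*15937 = -939114 - 1*(-3920502) = -939114 + 3920502 = 2981388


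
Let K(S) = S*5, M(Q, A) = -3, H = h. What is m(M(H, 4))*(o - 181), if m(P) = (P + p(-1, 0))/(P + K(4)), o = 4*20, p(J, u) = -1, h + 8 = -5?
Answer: 404/17 ≈ 23.765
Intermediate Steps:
h = -13 (h = -8 - 5 = -13)
H = -13
K(S) = 5*S
o = 80
m(P) = (-1 + P)/(20 + P) (m(P) = (P - 1)/(P + 5*4) = (-1 + P)/(P + 20) = (-1 + P)/(20 + P))
m(M(H, 4))*(o - 181) = ((-1 - 3)/(20 - 3))*(80 - 181) = (-4/17)*(-101) = ((1/17)*(-4))*(-101) = -4/17*(-101) = 404/17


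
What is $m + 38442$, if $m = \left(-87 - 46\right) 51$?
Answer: $31659$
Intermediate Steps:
$m = -6783$ ($m = \left(-133\right) 51 = -6783$)
$m + 38442 = -6783 + 38442 = 31659$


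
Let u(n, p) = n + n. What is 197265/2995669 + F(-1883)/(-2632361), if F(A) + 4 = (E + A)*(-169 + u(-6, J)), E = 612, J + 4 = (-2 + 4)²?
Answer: -169871973778/7885682244509 ≈ -0.021542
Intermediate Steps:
J = 0 (J = -4 + (-2 + 4)² = -4 + 2² = -4 + 4 = 0)
u(n, p) = 2*n
F(A) = -110776 - 181*A (F(A) = -4 + (612 + A)*(-169 + 2*(-6)) = -4 + (612 + A)*(-169 - 12) = -4 + (612 + A)*(-181) = -4 + (-110772 - 181*A) = -110776 - 181*A)
197265/2995669 + F(-1883)/(-2632361) = 197265/2995669 + (-110776 - 181*(-1883))/(-2632361) = 197265*(1/2995669) + (-110776 + 340823)*(-1/2632361) = 197265/2995669 + 230047*(-1/2632361) = 197265/2995669 - 230047/2632361 = -169871973778/7885682244509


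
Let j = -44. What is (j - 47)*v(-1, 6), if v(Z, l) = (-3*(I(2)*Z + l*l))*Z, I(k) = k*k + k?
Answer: -8190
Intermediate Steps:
I(k) = k + k² (I(k) = k² + k = k + k²)
v(Z, l) = Z*(-18*Z - 3*l²) (v(Z, l) = (-3*((2*(1 + 2))*Z + l*l))*Z = (-3*((2*3)*Z + l²))*Z = (-3*(6*Z + l²))*Z = (-3*(l² + 6*Z))*Z = (-18*Z - 3*l²)*Z = Z*(-18*Z - 3*l²))
(j - 47)*v(-1, 6) = (-44 - 47)*(-3*(-1)*(6² + 6*(-1))) = -(-273)*(-1)*(36 - 6) = -(-273)*(-1)*30 = -91*90 = -8190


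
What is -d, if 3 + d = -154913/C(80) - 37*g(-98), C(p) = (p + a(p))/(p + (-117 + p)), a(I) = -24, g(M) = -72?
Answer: 6512243/56 ≈ 1.1629e+5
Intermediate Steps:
C(p) = (-24 + p)/(-117 + 2*p) (C(p) = (p - 24)/(p + (-117 + p)) = (-24 + p)/(-117 + 2*p))
d = -6512243/56 (d = -3 + (-154913*(-117 + 2*80)/(-24 + 80) - 37*(-72)) = -3 + (-154913/(56/(-117 + 160)) + 2664) = -3 + (-154913/(56/43) + 2664) = -3 + (-154913/((1/43)*56) + 2664) = -3 + (-154913/56/43 + 2664) = -3 + (-154913*43/56 + 2664) = -3 + (-6661259/56 + 2664) = -3 - 6512075/56 = -6512243/56 ≈ -1.1629e+5)
-d = -1*(-6512243/56) = 6512243/56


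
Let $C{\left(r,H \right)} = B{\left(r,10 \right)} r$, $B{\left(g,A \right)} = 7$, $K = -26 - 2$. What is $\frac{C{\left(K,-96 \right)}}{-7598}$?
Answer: $\frac{98}{3799} \approx 0.025796$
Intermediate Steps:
$K = -28$ ($K = -26 - 2 = -28$)
$C{\left(r,H \right)} = 7 r$
$\frac{C{\left(K,-96 \right)}}{-7598} = \frac{7 \left(-28\right)}{-7598} = \left(-196\right) \left(- \frac{1}{7598}\right) = \frac{98}{3799}$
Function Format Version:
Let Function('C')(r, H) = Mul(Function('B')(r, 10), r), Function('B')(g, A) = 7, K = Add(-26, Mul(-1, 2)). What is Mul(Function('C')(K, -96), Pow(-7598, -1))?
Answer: Rational(98, 3799) ≈ 0.025796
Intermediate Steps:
K = -28 (K = Add(-26, -2) = -28)
Function('C')(r, H) = Mul(7, r)
Mul(Function('C')(K, -96), Pow(-7598, -1)) = Mul(Mul(7, -28), Pow(-7598, -1)) = Mul(-196, Rational(-1, 7598)) = Rational(98, 3799)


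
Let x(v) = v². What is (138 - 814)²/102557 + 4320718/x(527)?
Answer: 1414479810/70677551 ≈ 20.013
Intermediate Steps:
(138 - 814)²/102557 + 4320718/x(527) = (138 - 814)²/102557 + 4320718/(527²) = (-676)²*(1/102557) + 4320718/277729 = 456976*(1/102557) + 4320718*(1/277729) = 35152/7889 + 139378/8959 = 1414479810/70677551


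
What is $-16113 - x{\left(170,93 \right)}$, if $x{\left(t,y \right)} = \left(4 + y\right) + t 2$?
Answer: $-16550$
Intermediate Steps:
$x{\left(t,y \right)} = 4 + y + 2 t$ ($x{\left(t,y \right)} = \left(4 + y\right) + 2 t = 4 + y + 2 t$)
$-16113 - x{\left(170,93 \right)} = -16113 - \left(4 + 93 + 2 \cdot 170\right) = -16113 - \left(4 + 93 + 340\right) = -16113 - 437 = -16550$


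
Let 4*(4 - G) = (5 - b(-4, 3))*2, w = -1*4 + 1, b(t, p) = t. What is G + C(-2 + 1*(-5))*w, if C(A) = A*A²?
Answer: 2057/2 ≈ 1028.5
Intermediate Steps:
C(A) = A³
w = -3 (w = -4 + 1 = -3)
G = -½ (G = 4 - (5 - 1*(-4))*2/4 = 4 - (5 + 4)*2/4 = 4 - 9*2/4 = 4 - ¼*18 = 4 - 9/2 = -½ ≈ -0.50000)
G + C(-2 + 1*(-5))*w = -½ + (-2 + 1*(-5))³*(-3) = -½ + (-2 - 5)³*(-3) = -½ + (-7)³*(-3) = -½ - 343*(-3) = -½ + 1029 = 2057/2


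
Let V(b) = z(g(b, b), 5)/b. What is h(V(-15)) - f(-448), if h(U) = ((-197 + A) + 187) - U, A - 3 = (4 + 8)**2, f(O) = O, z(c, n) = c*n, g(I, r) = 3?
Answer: 586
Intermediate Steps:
A = 147 (A = 3 + (4 + 8)**2 = 3 + 12**2 = 3 + 144 = 147)
V(b) = 15/b (V(b) = (3*5)/b = 15/b)
h(U) = 137 - U (h(U) = ((-197 + 147) + 187) - U = (-50 + 187) - U = 137 - U)
h(V(-15)) - f(-448) = (137 - 15/(-15)) - 1*(-448) = (137 - 15*(-1)/15) + 448 = (137 - 1*(-1)) + 448 = (137 + 1) + 448 = 138 + 448 = 586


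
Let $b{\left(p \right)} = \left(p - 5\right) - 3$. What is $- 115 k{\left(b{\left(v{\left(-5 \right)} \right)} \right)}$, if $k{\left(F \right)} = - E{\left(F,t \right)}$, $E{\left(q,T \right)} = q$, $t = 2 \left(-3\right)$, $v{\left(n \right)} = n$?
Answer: $-1495$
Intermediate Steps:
$t = -6$
$b{\left(p \right)} = -8 + p$ ($b{\left(p \right)} = \left(-5 + p\right) - 3 = -8 + p$)
$k{\left(F \right)} = - F$
$- 115 k{\left(b{\left(v{\left(-5 \right)} \right)} \right)} = - 115 \left(- (-8 - 5)\right) = - 115 \left(\left(-1\right) \left(-13\right)\right) = \left(-115\right) 13 = -1495$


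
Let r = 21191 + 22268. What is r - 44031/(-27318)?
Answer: 395752331/9106 ≈ 43461.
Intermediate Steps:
r = 43459
r - 44031/(-27318) = 43459 - 44031/(-27318) = 43459 - 44031*(-1/27318) = 43459 + 14677/9106 = 395752331/9106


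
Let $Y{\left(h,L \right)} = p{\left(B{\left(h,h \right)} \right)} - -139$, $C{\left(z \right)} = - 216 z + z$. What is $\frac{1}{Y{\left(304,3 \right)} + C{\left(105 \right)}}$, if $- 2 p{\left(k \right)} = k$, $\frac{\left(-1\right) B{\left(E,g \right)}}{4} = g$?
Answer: $- \frac{1}{21828} \approx -4.5813 \cdot 10^{-5}$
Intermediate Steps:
$B{\left(E,g \right)} = - 4 g$
$p{\left(k \right)} = - \frac{k}{2}$
$C{\left(z \right)} = - 215 z$
$Y{\left(h,L \right)} = 139 + 2 h$ ($Y{\left(h,L \right)} = - \frac{\left(-4\right) h}{2} - -139 = 2 h + 139 = 139 + 2 h$)
$\frac{1}{Y{\left(304,3 \right)} + C{\left(105 \right)}} = \frac{1}{\left(139 + 2 \cdot 304\right) - 22575} = \frac{1}{\left(139 + 608\right) - 22575} = \frac{1}{747 - 22575} = \frac{1}{-21828} = - \frac{1}{21828}$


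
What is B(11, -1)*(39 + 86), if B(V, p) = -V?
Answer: -1375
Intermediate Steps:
B(11, -1)*(39 + 86) = (-1*11)*(39 + 86) = -11*125 = -1375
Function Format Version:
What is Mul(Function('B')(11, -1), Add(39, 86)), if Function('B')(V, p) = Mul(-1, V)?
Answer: -1375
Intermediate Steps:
Mul(Function('B')(11, -1), Add(39, 86)) = Mul(Mul(-1, 11), Add(39, 86)) = Mul(-11, 125) = -1375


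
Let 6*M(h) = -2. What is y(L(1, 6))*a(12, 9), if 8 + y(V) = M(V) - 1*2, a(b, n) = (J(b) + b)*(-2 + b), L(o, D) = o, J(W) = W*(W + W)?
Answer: -31000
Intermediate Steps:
J(W) = 2*W² (J(W) = W*(2*W) = 2*W²)
M(h) = -⅓ (M(h) = (⅙)*(-2) = -⅓)
a(b, n) = (-2 + b)*(b + 2*b²) (a(b, n) = (2*b² + b)*(-2 + b) = (b + 2*b²)*(-2 + b) = (-2 + b)*(b + 2*b²))
y(V) = -31/3 (y(V) = -8 + (-⅓ - 1*2) = -8 + (-⅓ - 2) = -8 - 7/3 = -31/3)
y(L(1, 6))*a(12, 9) = -124*(-2 - 3*12 + 2*12²) = -124*(-2 - 36 + 2*144) = -124*(-2 - 36 + 288) = -124*250 = -31/3*3000 = -31000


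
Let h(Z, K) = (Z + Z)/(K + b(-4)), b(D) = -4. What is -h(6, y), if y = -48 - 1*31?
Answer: 12/83 ≈ 0.14458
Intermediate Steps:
y = -79 (y = -48 - 31 = -79)
h(Z, K) = 2*Z/(-4 + K) (h(Z, K) = (Z + Z)/(K - 4) = (2*Z)/(-4 + K) = 2*Z/(-4 + K))
-h(6, y) = -2*6/(-4 - 79) = -2*6/(-83) = -2*6*(-1)/83 = -1*(-12/83) = 12/83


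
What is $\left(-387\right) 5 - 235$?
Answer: $-2170$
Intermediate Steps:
$\left(-387\right) 5 - 235 = -1935 - 235 = -2170$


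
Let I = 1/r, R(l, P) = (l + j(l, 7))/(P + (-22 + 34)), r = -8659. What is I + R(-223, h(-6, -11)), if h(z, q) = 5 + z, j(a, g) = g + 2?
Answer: -1853037/95249 ≈ -19.455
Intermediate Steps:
j(a, g) = 2 + g
R(l, P) = (9 + l)/(12 + P) (R(l, P) = (l + (2 + 7))/(P + (-22 + 34)) = (l + 9)/(P + 12) = (9 + l)/(12 + P))
I = -1/8659 (I = 1/(-8659) = -1/8659 ≈ -0.00011549)
I + R(-223, h(-6, -11)) = -1/8659 + (9 - 223)/(12 + (5 - 6)) = -1/8659 - 214/(12 - 1) = -1/8659 - 214/11 = -1853037/95249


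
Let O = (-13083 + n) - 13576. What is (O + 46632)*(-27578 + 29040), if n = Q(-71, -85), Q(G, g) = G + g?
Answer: 28972454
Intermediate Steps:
n = -156 (n = -71 - 85 = -156)
O = -26815 (O = (-13083 - 156) - 13576 = -13239 - 13576 = -26815)
(O + 46632)*(-27578 + 29040) = (-26815 + 46632)*(-27578 + 29040) = 19817*1462 = 28972454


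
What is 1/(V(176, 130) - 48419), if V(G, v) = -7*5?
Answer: -1/48454 ≈ -2.0638e-5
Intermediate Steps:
V(G, v) = -35
1/(V(176, 130) - 48419) = 1/(-35 - 48419) = 1/(-48454) = -1/48454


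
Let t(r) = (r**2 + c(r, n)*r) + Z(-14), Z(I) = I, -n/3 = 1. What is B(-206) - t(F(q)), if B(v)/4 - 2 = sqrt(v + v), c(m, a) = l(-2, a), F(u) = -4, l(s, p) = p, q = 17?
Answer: -6 + 8*I*sqrt(103) ≈ -6.0 + 81.191*I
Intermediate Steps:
n = -3 (n = -3*1 = -3)
c(m, a) = a
B(v) = 8 + 4*sqrt(2)*sqrt(v) (B(v) = 8 + 4*sqrt(v + v) = 8 + 4*sqrt(2*v) = 8 + 4*(sqrt(2)*sqrt(v)) = 8 + 4*sqrt(2)*sqrt(v))
t(r) = -14 + r**2 - 3*r (t(r) = (r**2 - 3*r) - 14 = -14 + r**2 - 3*r)
B(-206) - t(F(q)) = (8 + 4*sqrt(2)*sqrt(-206)) - (-14 + (-4)**2 - 3*(-4)) = (8 + 4*sqrt(2)*(I*sqrt(206))) - (-14 + 16 + 12) = (8 + 8*I*sqrt(103)) - 1*14 = (8 + 8*I*sqrt(103)) - 14 = -6 + 8*I*sqrt(103)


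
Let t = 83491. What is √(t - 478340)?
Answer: I*√394849 ≈ 628.37*I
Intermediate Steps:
√(t - 478340) = √(83491 - 478340) = √(-394849) = I*√394849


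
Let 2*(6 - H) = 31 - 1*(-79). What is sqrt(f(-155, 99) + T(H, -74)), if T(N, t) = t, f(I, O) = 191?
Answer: 3*sqrt(13) ≈ 10.817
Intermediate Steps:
H = -49 (H = 6 - (31 - 1*(-79))/2 = 6 - (31 + 79)/2 = 6 - 1/2*110 = 6 - 55 = -49)
sqrt(f(-155, 99) + T(H, -74)) = sqrt(191 - 74) = sqrt(117) = 3*sqrt(13)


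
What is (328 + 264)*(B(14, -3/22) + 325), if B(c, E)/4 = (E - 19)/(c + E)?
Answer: 57685072/305 ≈ 1.8913e+5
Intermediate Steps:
B(c, E) = 4*(-19 + E)/(E + c) (B(c, E) = 4*((E - 19)/(c + E)) = 4*((-19 + E)/(E + c)) = 4*(-19 + E)/(E + c))
(328 + 264)*(B(14, -3/22) + 325) = (328 + 264)*(4*(-19 - 3/22)/(-3/22 + 14) + 325) = 592*(4*(-19 - 3*1/22)/(-3*1/22 + 14) + 325) = 592*(4*(-19 - 3/22)/(-3/22 + 14) + 325) = 592*(4*(-421/22)/(305/22) + 325) = 592*(4*(22/305)*(-421/22) + 325) = 592*(-1684/305 + 325) = 592*(97441/305) = 57685072/305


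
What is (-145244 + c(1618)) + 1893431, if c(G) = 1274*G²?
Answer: 3336983363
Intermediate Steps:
(-145244 + c(1618)) + 1893431 = (-145244 + 1274*1618²) + 1893431 = (-145244 + 1274*2617924) + 1893431 = (-145244 + 3335235176) + 1893431 = 3335089932 + 1893431 = 3336983363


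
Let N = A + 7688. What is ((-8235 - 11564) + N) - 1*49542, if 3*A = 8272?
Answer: -176687/3 ≈ -58896.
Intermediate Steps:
A = 8272/3 (A = (1/3)*8272 = 8272/3 ≈ 2757.3)
N = 31336/3 (N = 8272/3 + 7688 = 31336/3 ≈ 10445.)
((-8235 - 11564) + N) - 1*49542 = ((-8235 - 11564) + 31336/3) - 1*49542 = (-19799 + 31336/3) - 49542 = -28061/3 - 49542 = -176687/3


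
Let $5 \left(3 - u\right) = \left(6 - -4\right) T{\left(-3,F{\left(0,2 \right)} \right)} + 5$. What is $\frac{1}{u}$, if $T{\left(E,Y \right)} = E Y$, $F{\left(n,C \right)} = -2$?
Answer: $- \frac{1}{10} \approx -0.1$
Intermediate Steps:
$u = -10$ ($u = 3 - \frac{\left(6 - -4\right) \left(\left(-3\right) \left(-2\right)\right) + 5}{5} = 3 - \frac{\left(6 + 4\right) 6 + 5}{5} = 3 - \frac{10 \cdot 6 + 5}{5} = 3 - \frac{60 + 5}{5} = 3 - 13 = -10$)
$\frac{1}{u} = \frac{1}{-10} = - \frac{1}{10}$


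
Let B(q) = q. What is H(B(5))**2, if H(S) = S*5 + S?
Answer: 900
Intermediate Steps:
H(S) = 6*S (H(S) = 5*S + S = 6*S)
H(B(5))**2 = (6*5)**2 = 30**2 = 900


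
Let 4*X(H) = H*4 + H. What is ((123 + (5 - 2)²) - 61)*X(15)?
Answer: 5325/4 ≈ 1331.3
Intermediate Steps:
X(H) = 5*H/4 (X(H) = (H*4 + H)/4 = (4*H + H)/4 = (5*H)/4 = 5*H/4)
((123 + (5 - 2)²) - 61)*X(15) = ((123 + (5 - 2)²) - 61)*((5/4)*15) = ((123 + 3²) - 61)*(75/4) = ((123 + 9) - 61)*(75/4) = (132 - 61)*(75/4) = 71*(75/4) = 5325/4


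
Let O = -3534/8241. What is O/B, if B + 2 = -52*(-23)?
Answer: -589/1639959 ≈ -0.00035916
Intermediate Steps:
B = 1194 (B = -2 - 52*(-23) = -2 + 1196 = 1194)
O = -1178/2747 (O = -3534*1/8241 = -1178/2747 ≈ -0.42883)
O/B = -1178/2747/1194 = -1178/2747*1/1194 = -589/1639959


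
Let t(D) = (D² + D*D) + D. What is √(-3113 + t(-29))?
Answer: 2*I*√365 ≈ 38.21*I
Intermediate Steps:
t(D) = D + 2*D² (t(D) = (D² + D²) + D = 2*D² + D = D + 2*D²)
√(-3113 + t(-29)) = √(-3113 - 29*(1 + 2*(-29))) = √(-3113 - 29*(1 - 58)) = √(-3113 - 29*(-57)) = √(-3113 + 1653) = √(-1460) = 2*I*√365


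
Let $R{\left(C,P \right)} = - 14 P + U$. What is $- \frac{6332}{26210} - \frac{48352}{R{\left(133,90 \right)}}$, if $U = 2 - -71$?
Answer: $\frac{629894918}{15555635} \approx 40.493$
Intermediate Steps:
$U = 73$ ($U = 2 + 71 = 73$)
$R{\left(C,P \right)} = 73 - 14 P$ ($R{\left(C,P \right)} = - 14 P + 73 = 73 - 14 P$)
$- \frac{6332}{26210} - \frac{48352}{R{\left(133,90 \right)}} = - \frac{6332}{26210} - \frac{48352}{73 - 1260} = \left(-6332\right) \frac{1}{26210} - \frac{48352}{73 - 1260} = - \frac{3166}{13105} - \frac{48352}{-1187} = - \frac{3166}{13105} - - \frac{48352}{1187} = - \frac{3166}{13105} + \frac{48352}{1187} = \frac{629894918}{15555635}$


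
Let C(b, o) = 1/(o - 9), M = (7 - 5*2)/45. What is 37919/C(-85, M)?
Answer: -5156984/15 ≈ -3.4380e+5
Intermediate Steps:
M = -1/15 (M = (7 - 10)*(1/45) = -3*1/45 = -1/15 ≈ -0.066667)
C(b, o) = 1/(-9 + o)
37919/C(-85, M) = 37919/(1/(-9 - 1/15)) = 37919/(1/(-136/15)) = 37919/(-15/136) = 37919*(-136/15) = -5156984/15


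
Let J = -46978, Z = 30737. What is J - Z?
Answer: -77715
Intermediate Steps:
J - Z = -46978 - 1*30737 = -46978 - 30737 = -77715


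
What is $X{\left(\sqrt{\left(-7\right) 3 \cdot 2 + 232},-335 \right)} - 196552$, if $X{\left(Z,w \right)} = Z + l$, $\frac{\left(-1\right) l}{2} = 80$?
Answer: $-196712 + \sqrt{190} \approx -1.967 \cdot 10^{5}$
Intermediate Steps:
$l = -160$ ($l = \left(-2\right) 80 = -160$)
$X{\left(Z,w \right)} = -160 + Z$ ($X{\left(Z,w \right)} = Z - 160 = -160 + Z$)
$X{\left(\sqrt{\left(-7\right) 3 \cdot 2 + 232},-335 \right)} - 196552 = \left(-160 + \sqrt{\left(-7\right) 3 \cdot 2 + 232}\right) - 196552 = \left(-160 + \sqrt{\left(-21\right) 2 + 232}\right) - 196552 = \left(-160 + \sqrt{-42 + 232}\right) - 196552 = \left(-160 + \sqrt{190}\right) - 196552 = -196712 + \sqrt{190}$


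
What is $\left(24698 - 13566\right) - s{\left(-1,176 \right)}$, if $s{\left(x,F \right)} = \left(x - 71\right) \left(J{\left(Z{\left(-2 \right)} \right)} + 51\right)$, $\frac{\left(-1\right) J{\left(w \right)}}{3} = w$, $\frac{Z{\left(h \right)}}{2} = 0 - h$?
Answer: $13940$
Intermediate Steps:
$Z{\left(h \right)} = - 2 h$ ($Z{\left(h \right)} = 2 \left(0 - h\right) = 2 \left(- h\right) = - 2 h$)
$J{\left(w \right)} = - 3 w$
$s{\left(x,F \right)} = -2769 + 39 x$ ($s{\left(x,F \right)} = \left(x - 71\right) \left(- 3 \left(\left(-2\right) \left(-2\right)\right) + 51\right) = \left(-71 + x\right) \left(\left(-3\right) 4 + 51\right) = \left(-71 + x\right) \left(-12 + 51\right) = \left(-71 + x\right) 39 = -2769 + 39 x$)
$\left(24698 - 13566\right) - s{\left(-1,176 \right)} = \left(24698 - 13566\right) - \left(-2769 + 39 \left(-1\right)\right) = 11132 - \left(-2769 - 39\right) = 11132 - -2808 = 11132 + 2808 = 13940$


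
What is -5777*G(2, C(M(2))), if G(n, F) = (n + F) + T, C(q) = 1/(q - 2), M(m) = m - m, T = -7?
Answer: 63547/2 ≈ 31774.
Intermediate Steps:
M(m) = 0
C(q) = 1/(-2 + q)
G(n, F) = -7 + F + n (G(n, F) = (n + F) - 7 = (F + n) - 7 = -7 + F + n)
-5777*G(2, C(M(2))) = -5777*(-7 + 1/(-2 + 0) + 2) = -5777*(-7 + 1/(-2) + 2) = -5777*(-7 - ½ + 2) = -5777*(-11/2) = 63547/2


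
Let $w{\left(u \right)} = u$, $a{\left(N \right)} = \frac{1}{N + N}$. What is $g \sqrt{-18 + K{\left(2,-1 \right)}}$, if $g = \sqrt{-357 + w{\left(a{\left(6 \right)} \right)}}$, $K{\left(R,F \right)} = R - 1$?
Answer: $- \frac{\sqrt{218433}}{6} \approx -77.895$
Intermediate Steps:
$K{\left(R,F \right)} = -1 + R$
$a{\left(N \right)} = \frac{1}{2 N}$
$g = \frac{i \sqrt{12849}}{6}$ ($g = \sqrt{-357 + \frac{1}{2 \cdot 6}} = \sqrt{-357 + \frac{1}{2} \cdot \frac{1}{6}} = \sqrt{-357 + \frac{1}{12}} = \sqrt{- \frac{4283}{12}} = \frac{i \sqrt{12849}}{6} \approx 18.892 i$)
$g \sqrt{-18 + K{\left(2,-1 \right)}} = \frac{i \sqrt{12849}}{6} \sqrt{-18 + \left(-1 + 2\right)} = \frac{i \sqrt{12849}}{6} \sqrt{-18 + 1} = \frac{i \sqrt{12849}}{6} \sqrt{-17} = \frac{i \sqrt{12849}}{6} i \sqrt{17} = - \frac{\sqrt{218433}}{6}$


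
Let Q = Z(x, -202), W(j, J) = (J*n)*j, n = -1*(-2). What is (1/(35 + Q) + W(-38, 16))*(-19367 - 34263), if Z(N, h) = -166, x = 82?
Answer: 8543098110/131 ≈ 6.5214e+7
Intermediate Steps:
n = 2
W(j, J) = 2*J*j (W(j, J) = (J*2)*j = (2*J)*j = 2*J*j)
Q = -166
(1/(35 + Q) + W(-38, 16))*(-19367 - 34263) = (1/(35 - 166) + 2*16*(-38))*(-19367 - 34263) = (1/(-131) - 1216)*(-53630) = (-1/131 - 1216)*(-53630) = -159297/131*(-53630) = 8543098110/131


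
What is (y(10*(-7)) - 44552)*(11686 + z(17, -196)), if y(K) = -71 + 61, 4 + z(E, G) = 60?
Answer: -523247004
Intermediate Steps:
z(E, G) = 56 (z(E, G) = -4 + 60 = 56)
y(K) = -10
(y(10*(-7)) - 44552)*(11686 + z(17, -196)) = (-10 - 44552)*(11686 + 56) = -44562*11742 = -523247004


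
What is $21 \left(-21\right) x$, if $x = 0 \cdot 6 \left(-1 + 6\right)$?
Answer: $0$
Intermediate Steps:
$x = 0$ ($x = 0 \cdot 5 = 0$)
$21 \left(-21\right) x = 21 \left(-21\right) 0 = \left(-441\right) 0 = 0$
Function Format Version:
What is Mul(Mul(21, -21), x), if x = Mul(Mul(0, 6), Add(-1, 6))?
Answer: 0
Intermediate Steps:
x = 0 (x = Mul(0, 5) = 0)
Mul(Mul(21, -21), x) = Mul(Mul(21, -21), 0) = Mul(-441, 0) = 0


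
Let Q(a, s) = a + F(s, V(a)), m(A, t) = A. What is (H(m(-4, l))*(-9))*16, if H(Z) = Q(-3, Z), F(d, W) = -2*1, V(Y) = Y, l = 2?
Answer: 720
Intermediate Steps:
F(d, W) = -2
Q(a, s) = -2 + a (Q(a, s) = a - 2 = -2 + a)
H(Z) = -5 (H(Z) = -2 - 3 = -5)
(H(m(-4, l))*(-9))*16 = -5*(-9)*16 = 45*16 = 720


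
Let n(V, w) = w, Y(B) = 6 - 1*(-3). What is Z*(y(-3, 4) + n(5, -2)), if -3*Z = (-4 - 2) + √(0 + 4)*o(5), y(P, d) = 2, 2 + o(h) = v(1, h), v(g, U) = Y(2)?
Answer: 0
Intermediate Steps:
Y(B) = 9 (Y(B) = 6 + 3 = 9)
v(g, U) = 9
o(h) = 7 (o(h) = -2 + 9 = 7)
Z = -8/3 (Z = -((-4 - 2) + √(0 + 4)*7)/3 = -(-6 + √4*7)/3 = -(-6 + 2*7)/3 = -(-6 + 14)/3 = -⅓*8 = -8/3 ≈ -2.6667)
Z*(y(-3, 4) + n(5, -2)) = -8*(2 - 2)/3 = -8/3*0 = 0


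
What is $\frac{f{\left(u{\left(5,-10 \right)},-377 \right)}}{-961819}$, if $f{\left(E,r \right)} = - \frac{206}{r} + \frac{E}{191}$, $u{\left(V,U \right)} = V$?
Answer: $- \frac{41231}{69257700733} \approx -5.9533 \cdot 10^{-7}$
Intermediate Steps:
$f{\left(E,r \right)} = - \frac{206}{r} + \frac{E}{191}$ ($f{\left(E,r \right)} = - \frac{206}{r} + E \frac{1}{191} = - \frac{206}{r} + \frac{E}{191}$)
$\frac{f{\left(u{\left(5,-10 \right)},-377 \right)}}{-961819} = \frac{- \frac{206}{-377} + \frac{1}{191} \cdot 5}{-961819} = \left(\left(-206\right) \left(- \frac{1}{377}\right) + \frac{5}{191}\right) \left(- \frac{1}{961819}\right) = \left(\frac{206}{377} + \frac{5}{191}\right) \left(- \frac{1}{961819}\right) = \frac{41231}{72007} \left(- \frac{1}{961819}\right) = - \frac{41231}{69257700733}$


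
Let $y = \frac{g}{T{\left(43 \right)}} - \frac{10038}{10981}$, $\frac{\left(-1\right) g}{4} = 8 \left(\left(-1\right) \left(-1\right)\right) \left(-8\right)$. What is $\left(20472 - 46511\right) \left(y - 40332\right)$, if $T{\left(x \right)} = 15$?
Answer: $\frac{172915229531746}{164715} \approx 1.0498 \cdot 10^{9}$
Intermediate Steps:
$g = 256$ ($g = - 4 \cdot 8 \left(\left(-1\right) \left(-1\right)\right) \left(-8\right) = - 4 \cdot 8 \cdot 1 \left(-8\right) = - 4 \cdot 8 \left(-8\right) = \left(-4\right) \left(-64\right) = 256$)
$y = \frac{2660566}{164715}$ ($y = \frac{256}{15} - \frac{10038}{10981} = \frac{2660566}{164715} \approx 16.153$)
$\left(20472 - 46511\right) \left(y - 40332\right) = \left(20472 - 46511\right) \left(\frac{2660566}{164715} - 40332\right) = \left(-26039\right) \left(- \frac{6640624814}{164715}\right) = \frac{172915229531746}{164715}$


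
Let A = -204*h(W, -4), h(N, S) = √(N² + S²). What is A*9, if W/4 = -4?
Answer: -7344*√17 ≈ -30280.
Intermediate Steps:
W = -16 (W = 4*(-4) = -16)
A = -816*√17 (A = -204*√((-16)² + (-4)²) = -204*√(256 + 16) = -816*√17 ≈ -3364.5)
A*9 = -816*√17*9 = -7344*√17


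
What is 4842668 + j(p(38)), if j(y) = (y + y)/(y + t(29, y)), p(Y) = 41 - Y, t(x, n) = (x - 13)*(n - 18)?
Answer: 382570770/79 ≈ 4.8427e+6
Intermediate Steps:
t(x, n) = (-18 + n)*(-13 + x) (t(x, n) = (-13 + x)*(-18 + n) = (-18 + n)*(-13 + x))
j(y) = 2*y/(-288 + 17*y) (j(y) = (y + y)/(y + (234 - 18*29 - 13*y + y*29)) = (2*y)/(y + (234 - 522 - 13*y + 29*y)) = (2*y)/(y + (-288 + 16*y)) = (2*y)/(-288 + 17*y) = 2*y/(-288 + 17*y))
4842668 + j(p(38)) = 4842668 + 2*(41 - 1*38)/(-288 + 17*(41 - 1*38)) = 4842668 + 2*(41 - 38)/(-288 + 17*(41 - 38)) = 4842668 + 2*3/(-288 + 17*3) = 4842668 + 2*3/(-288 + 51) = 4842668 + 2*3/(-237) = 4842668 + 2*3*(-1/237) = 4842668 - 2/79 = 382570770/79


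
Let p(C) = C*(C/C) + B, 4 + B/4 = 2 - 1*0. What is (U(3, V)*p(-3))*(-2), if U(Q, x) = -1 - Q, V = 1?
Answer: -88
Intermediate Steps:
B = -8 (B = -16 + 4*(2 - 1*0) = -16 + 4*(2 + 0) = -16 + 4*2 = -16 + 8 = -8)
p(C) = -8 + C (p(C) = C*(C/C) - 8 = C*1 - 8 = C - 8 = -8 + C)
(U(3, V)*p(-3))*(-2) = ((-1 - 1*3)*(-8 - 3))*(-2) = ((-1 - 3)*(-11))*(-2) = -4*(-11)*(-2) = 44*(-2) = -88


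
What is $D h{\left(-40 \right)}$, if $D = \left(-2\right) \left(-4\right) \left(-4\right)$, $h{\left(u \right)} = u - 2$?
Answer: $1344$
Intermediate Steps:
$h{\left(u \right)} = -2 + u$ ($h{\left(u \right)} = u - 2 = -2 + u$)
$D = -32$ ($D = 8 \left(-4\right) = -32$)
$D h{\left(-40 \right)} = - 32 \left(-2 - 40\right) = \left(-32\right) \left(-42\right) = 1344$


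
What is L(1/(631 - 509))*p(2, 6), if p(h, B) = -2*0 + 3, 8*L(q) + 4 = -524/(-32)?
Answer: 297/64 ≈ 4.6406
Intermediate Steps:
L(q) = 99/64 (L(q) = -½ + (-524/(-32))/8 = -½ + (-524*(-1/32))/8 = -½ + (⅛)*(131/8) = -½ + 131/64 = 99/64)
p(h, B) = 3 (p(h, B) = 0 + 3 = 3)
L(1/(631 - 509))*p(2, 6) = (99/64)*3 = 297/64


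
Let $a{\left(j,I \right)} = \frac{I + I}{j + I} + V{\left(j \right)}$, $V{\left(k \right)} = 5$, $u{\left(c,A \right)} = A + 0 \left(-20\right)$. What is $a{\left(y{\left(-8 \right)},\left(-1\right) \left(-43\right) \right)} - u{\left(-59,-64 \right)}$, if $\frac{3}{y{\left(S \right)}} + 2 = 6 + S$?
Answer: $\frac{12005}{169} \approx 71.036$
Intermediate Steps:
$u{\left(c,A \right)} = A$ ($u{\left(c,A \right)} = A + 0 = A$)
$y{\left(S \right)} = \frac{3}{4 + S}$ ($y{\left(S \right)} = \frac{3}{-2 + \left(6 + S\right)} = \frac{3}{4 + S}$)
$a{\left(j,I \right)} = 5 + \frac{2 I}{I + j}$ ($a{\left(j,I \right)} = \frac{I + I}{j + I} + 5 = \frac{2 I}{I + j} + 5 = 5 + \frac{2 I}{I + j}$)
$a{\left(y{\left(-8 \right)},\left(-1\right) \left(-43\right) \right)} - u{\left(-59,-64 \right)} = \frac{5 \frac{3}{4 - 8} + 7 \left(\left(-1\right) \left(-43\right)\right)}{\left(-1\right) \left(-43\right) + \frac{3}{4 - 8}} - -64 = \frac{5 \frac{3}{-4} + 7 \cdot 43}{43 + \frac{3}{-4}} + 64 = \frac{5 \cdot 3 \left(- \frac{1}{4}\right) + 301}{43 + 3 \left(- \frac{1}{4}\right)} + 64 = \frac{5 \left(- \frac{3}{4}\right) + 301}{43 - \frac{3}{4}} + 64 = \frac{- \frac{15}{4} + 301}{\frac{169}{4}} + 64 = \frac{4}{169} \cdot \frac{1189}{4} + 64 = \frac{1189}{169} + 64 = \frac{12005}{169}$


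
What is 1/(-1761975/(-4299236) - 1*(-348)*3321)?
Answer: 4299236/4968663201063 ≈ 8.6527e-7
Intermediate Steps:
1/(-1761975/(-4299236) - 1*(-348)*3321) = 1/(-1761975*(-1/4299236) + 348*3321) = 1/(1761975/4299236 + 1155708) = 1/(4968663201063/4299236) = 4299236/4968663201063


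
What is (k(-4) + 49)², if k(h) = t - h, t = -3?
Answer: 2500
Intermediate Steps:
k(h) = -3 - h
(k(-4) + 49)² = ((-3 - 1*(-4)) + 49)² = ((-3 + 4) + 49)² = (1 + 49)² = 50² = 2500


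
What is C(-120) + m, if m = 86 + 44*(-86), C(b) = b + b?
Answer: -3938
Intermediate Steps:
C(b) = 2*b
m = -3698 (m = 86 - 3784 = -3698)
C(-120) + m = 2*(-120) - 3698 = -240 - 3698 = -3938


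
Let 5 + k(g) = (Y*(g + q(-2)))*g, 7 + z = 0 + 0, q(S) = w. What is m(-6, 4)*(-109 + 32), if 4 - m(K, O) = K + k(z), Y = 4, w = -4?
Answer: 22561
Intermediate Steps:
q(S) = -4
z = -7 (z = -7 + (0 + 0) = -7 + 0 = -7)
k(g) = -5 + g*(-16 + 4*g) (k(g) = -5 + (4*(g - 4))*g = -5 + (4*(-4 + g))*g = -5 + (-16 + 4*g)*g = -5 + g*(-16 + 4*g))
m(K, O) = -299 - K (m(K, O) = 4 - (K + (-5 - 16*(-7) + 4*(-7)²)) = 4 - (K + (-5 + 112 + 4*49)) = 4 - (K + (-5 + 112 + 196)) = 4 - (K + 303) = 4 - (303 + K) = 4 + (-303 - K) = -299 - K)
m(-6, 4)*(-109 + 32) = (-299 - 1*(-6))*(-109 + 32) = (-299 + 6)*(-77) = -293*(-77) = 22561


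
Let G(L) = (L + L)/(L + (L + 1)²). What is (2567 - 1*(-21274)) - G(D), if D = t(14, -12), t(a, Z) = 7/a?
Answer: 262247/11 ≈ 23841.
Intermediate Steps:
D = ½ (D = 7/14 = 7*(1/14) = ½ ≈ 0.50000)
G(L) = 2*L/(L + (1 + L)²) (G(L) = (2*L)/(L + (1 + L)²) = 2*L/(L + (1 + L)²))
(2567 - 1*(-21274)) - G(D) = (2567 - 1*(-21274)) - 2/(2*(½ + (1 + ½)²)) = (2567 + 21274) - 2/(2*(½ + (3/2)²)) = 23841 - 2/(2*(½ + 9/4)) = 23841 - 2/(2*11/4) = 23841 - 2*4/(2*11) = 23841 - 1*4/11 = 23841 - 4/11 = 262247/11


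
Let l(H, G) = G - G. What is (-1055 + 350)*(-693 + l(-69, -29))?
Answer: 488565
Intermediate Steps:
l(H, G) = 0
(-1055 + 350)*(-693 + l(-69, -29)) = (-1055 + 350)*(-693 + 0) = -705*(-693) = 488565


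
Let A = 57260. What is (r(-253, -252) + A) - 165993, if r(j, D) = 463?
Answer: -108270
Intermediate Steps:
(r(-253, -252) + A) - 165993 = (463 + 57260) - 165993 = 57723 - 165993 = -108270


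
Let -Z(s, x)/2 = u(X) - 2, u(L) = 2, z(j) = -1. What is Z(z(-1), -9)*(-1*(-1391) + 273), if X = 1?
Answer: 0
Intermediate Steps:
Z(s, x) = 0 (Z(s, x) = -2*(2 - 2) = -2*0 = 0)
Z(z(-1), -9)*(-1*(-1391) + 273) = 0*(-1*(-1391) + 273) = 0*(1391 + 273) = 0*1664 = 0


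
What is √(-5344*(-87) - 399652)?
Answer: 2*√16319 ≈ 255.49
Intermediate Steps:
√(-5344*(-87) - 399652) = √(464928 - 399652) = √65276 = 2*√16319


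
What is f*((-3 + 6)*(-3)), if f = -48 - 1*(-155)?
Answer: -963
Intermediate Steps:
f = 107 (f = -48 + 155 = 107)
f*((-3 + 6)*(-3)) = 107*((-3 + 6)*(-3)) = 107*(3*(-3)) = 107*(-9) = -963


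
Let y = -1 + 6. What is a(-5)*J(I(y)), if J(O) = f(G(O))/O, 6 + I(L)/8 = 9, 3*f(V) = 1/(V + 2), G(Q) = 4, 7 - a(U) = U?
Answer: 1/36 ≈ 0.027778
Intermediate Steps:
y = 5
a(U) = 7 - U
f(V) = 1/(3*(2 + V)) (f(V) = 1/(3*(V + 2)) = 1/(3*(2 + V)))
I(L) = 24 (I(L) = -48 + 8*9 = -48 + 72 = 24)
J(O) = 1/(18*O) (J(O) = (1/(3*(2 + 4)))/O = ((1/3)/6)/O = ((1/3)*(1/6))/O = 1/(18*O))
a(-5)*J(I(y)) = (7 - 1*(-5))*((1/18)/24) = (7 + 5)*((1/18)*(1/24)) = 12*(1/432) = 1/36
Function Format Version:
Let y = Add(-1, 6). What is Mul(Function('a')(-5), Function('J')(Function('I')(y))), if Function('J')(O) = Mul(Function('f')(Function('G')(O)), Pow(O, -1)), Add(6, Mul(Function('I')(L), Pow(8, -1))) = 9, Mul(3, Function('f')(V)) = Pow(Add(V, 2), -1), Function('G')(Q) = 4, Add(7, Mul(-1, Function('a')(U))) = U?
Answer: Rational(1, 36) ≈ 0.027778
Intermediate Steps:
y = 5
Function('a')(U) = Add(7, Mul(-1, U))
Function('f')(V) = Mul(Rational(1, 3), Pow(Add(2, V), -1)) (Function('f')(V) = Mul(Rational(1, 3), Pow(Add(V, 2), -1)) = Mul(Rational(1, 3), Pow(Add(2, V), -1)))
Function('I')(L) = 24 (Function('I')(L) = Add(-48, Mul(8, 9)) = Add(-48, 72) = 24)
Function('J')(O) = Mul(Rational(1, 18), Pow(O, -1)) (Function('J')(O) = Mul(Mul(Rational(1, 3), Pow(Add(2, 4), -1)), Pow(O, -1)) = Mul(Mul(Rational(1, 3), Pow(6, -1)), Pow(O, -1)) = Mul(Mul(Rational(1, 3), Rational(1, 6)), Pow(O, -1)) = Mul(Rational(1, 18), Pow(O, -1)))
Mul(Function('a')(-5), Function('J')(Function('I')(y))) = Mul(Add(7, Mul(-1, -5)), Mul(Rational(1, 18), Pow(24, -1))) = Mul(Add(7, 5), Mul(Rational(1, 18), Rational(1, 24))) = Mul(12, Rational(1, 432)) = Rational(1, 36)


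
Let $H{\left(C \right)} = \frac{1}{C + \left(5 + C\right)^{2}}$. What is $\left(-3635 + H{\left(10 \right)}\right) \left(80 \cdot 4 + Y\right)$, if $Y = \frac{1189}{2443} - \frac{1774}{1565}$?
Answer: $- \frac{148998790367696}{128353475} \approx -1.1608 \cdot 10^{6}$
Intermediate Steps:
$Y = - \frac{2473097}{3823295}$ ($Y = 1189 \cdot \frac{1}{2443} - \frac{1774}{1565} = \frac{1189}{2443} - \frac{1774}{1565} = - \frac{2473097}{3823295} \approx -0.64685$)
$\left(-3635 + H{\left(10 \right)}\right) \left(80 \cdot 4 + Y\right) = \left(-3635 + \frac{1}{10 + \left(5 + 10\right)^{2}}\right) \left(80 \cdot 4 - \frac{2473097}{3823295}\right) = \left(-3635 + \frac{1}{10 + 15^{2}}\right) \left(320 - \frac{2473097}{3823295}\right) = \left(-3635 + \frac{1}{10 + 225}\right) \frac{1220981303}{3823295} = \left(-3635 + \frac{1}{235}\right) \frac{1220981303}{3823295} = \left(- \frac{854224}{235}\right) \frac{1220981303}{3823295} = - \frac{148998790367696}{128353475}$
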